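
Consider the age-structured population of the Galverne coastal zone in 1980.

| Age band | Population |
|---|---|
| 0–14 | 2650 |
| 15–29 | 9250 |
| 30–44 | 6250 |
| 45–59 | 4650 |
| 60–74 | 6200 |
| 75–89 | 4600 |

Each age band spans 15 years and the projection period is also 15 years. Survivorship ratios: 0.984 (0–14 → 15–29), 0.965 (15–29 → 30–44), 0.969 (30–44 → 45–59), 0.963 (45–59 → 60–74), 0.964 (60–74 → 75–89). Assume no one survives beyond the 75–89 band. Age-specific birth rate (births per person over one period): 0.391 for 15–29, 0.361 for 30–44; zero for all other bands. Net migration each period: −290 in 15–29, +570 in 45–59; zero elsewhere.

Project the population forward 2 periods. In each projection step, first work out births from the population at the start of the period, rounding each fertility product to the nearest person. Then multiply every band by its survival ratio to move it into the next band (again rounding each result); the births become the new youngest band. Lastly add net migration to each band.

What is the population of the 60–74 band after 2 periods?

6381

[period 1]
Births: 9250 * 0.391 = 3617 ; 6250 * 0.361 = 2256 — total 5873
15–29: 2650 * 0.984 = 2608
30–44: 9250 * 0.965 = 8926
45–59: 6250 * 0.969 = 6056
60–74: 4650 * 0.963 = 4478
75–89: 6200 * 0.964 = 5977
Net migration: 15–29 − 290 → 2318; 45–59 + 570 → 6626
Giving 5873 / 2318 / 8926 / 6626 / 4478 / 5977.
[period 2]
Births: 2318 * 0.391 = 906 ; 8926 * 0.361 = 3222 — total 4128
15–29: 5873 * 0.984 = 5779
30–44: 2318 * 0.965 = 2237
45–59: 8926 * 0.969 = 8649
60–74: 6626 * 0.963 = 6381
75–89: 4478 * 0.964 = 4317
Net migration: 15–29 − 290 → 5489; 45–59 + 570 → 9219
Giving 4128 / 5489 / 2237 / 9219 / 6381 / 4317.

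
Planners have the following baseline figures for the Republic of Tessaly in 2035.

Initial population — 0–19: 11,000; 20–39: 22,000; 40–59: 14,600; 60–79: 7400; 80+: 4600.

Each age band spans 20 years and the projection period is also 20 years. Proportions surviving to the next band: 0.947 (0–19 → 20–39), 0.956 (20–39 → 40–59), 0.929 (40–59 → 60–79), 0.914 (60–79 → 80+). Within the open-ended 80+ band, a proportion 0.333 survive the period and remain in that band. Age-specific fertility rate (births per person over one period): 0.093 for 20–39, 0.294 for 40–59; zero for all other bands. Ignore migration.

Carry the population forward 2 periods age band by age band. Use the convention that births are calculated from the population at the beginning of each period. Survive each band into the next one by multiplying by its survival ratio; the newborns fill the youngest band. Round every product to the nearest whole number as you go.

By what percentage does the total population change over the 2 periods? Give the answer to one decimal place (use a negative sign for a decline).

Period 1:
Births: 22000 × 0.093 = 2046  |  14600 × 0.294 = 4292 ⇒ total 6338
20–39: 11000 × 0.947 = 10417
40–59: 22000 × 0.956 = 21032
60–79: 14600 × 0.929 = 13563
80+: 7400 × 0.914 + 4600 × 0.333 = 6764 + 1532 = 8296
Giving 6338 / 10417 / 21032 / 13563 / 8296.
Period 2:
Births: 10417 × 0.093 = 969  |  21032 × 0.294 = 6183 ⇒ total 7152
20–39: 6338 × 0.947 = 6002
40–59: 10417 × 0.956 = 9959
60–79: 21032 × 0.929 = 19539
80+: 13563 × 0.914 + 8296 × 0.333 = 12397 + 2763 = 15160
Giving 7152 / 6002 / 9959 / 19539 / 15160.
Total: 59600 → 57812; change = -1788; percentage change = -3.0%

-3.0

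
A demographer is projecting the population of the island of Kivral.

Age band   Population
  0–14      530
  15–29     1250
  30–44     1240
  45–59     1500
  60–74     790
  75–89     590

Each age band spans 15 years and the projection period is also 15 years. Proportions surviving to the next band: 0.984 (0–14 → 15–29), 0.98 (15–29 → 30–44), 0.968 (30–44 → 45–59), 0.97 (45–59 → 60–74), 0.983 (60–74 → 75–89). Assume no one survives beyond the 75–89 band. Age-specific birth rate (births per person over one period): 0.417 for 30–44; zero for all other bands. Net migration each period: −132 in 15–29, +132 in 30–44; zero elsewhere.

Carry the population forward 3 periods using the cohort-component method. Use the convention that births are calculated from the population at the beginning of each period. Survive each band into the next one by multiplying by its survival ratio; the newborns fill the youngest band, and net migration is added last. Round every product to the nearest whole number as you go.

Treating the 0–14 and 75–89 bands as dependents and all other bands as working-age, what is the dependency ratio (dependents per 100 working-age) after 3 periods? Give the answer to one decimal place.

Numbering the groups 1..6 from youngest to oldest:
— Period 1 —
Births: 1240 × 0.417 = 517
Group 2: 530 × 0.984 = 522
Group 3: 1250 × 0.98 = 1225
Group 4: 1240 × 0.968 = 1200
Group 5: 1500 × 0.97 = 1455
Group 6: 790 × 0.983 = 777
Net migration: Group 2 − 132 → 390; Group 3 + 132 → 1357
Giving 517 / 390 / 1357 / 1200 / 1455 / 777.
— Period 2 —
Births: 1357 × 0.417 = 566
Group 2: 517 × 0.984 = 509
Group 3: 390 × 0.98 = 382
Group 4: 1357 × 0.968 = 1314
Group 5: 1200 × 0.97 = 1164
Group 6: 1455 × 0.983 = 1430
Net migration: Group 2 − 132 → 377; Group 3 + 132 → 514
Giving 566 / 377 / 514 / 1314 / 1164 / 1430.
— Period 3 —
Births: 514 × 0.417 = 214
Group 2: 566 × 0.984 = 557
Group 3: 377 × 0.98 = 369
Group 4: 514 × 0.968 = 498
Group 5: 1314 × 0.97 = 1275
Group 6: 1164 × 0.983 = 1144
Net migration: Group 2 − 132 → 425; Group 3 + 132 → 501
Giving 214 / 425 / 501 / 498 / 1275 / 1144.
Dependents (band 0–14 + band 75–89) = 214 + 1144 = 1358; working-age = 2699; ratio = 1358/2699 × 100 = 50.3

50.3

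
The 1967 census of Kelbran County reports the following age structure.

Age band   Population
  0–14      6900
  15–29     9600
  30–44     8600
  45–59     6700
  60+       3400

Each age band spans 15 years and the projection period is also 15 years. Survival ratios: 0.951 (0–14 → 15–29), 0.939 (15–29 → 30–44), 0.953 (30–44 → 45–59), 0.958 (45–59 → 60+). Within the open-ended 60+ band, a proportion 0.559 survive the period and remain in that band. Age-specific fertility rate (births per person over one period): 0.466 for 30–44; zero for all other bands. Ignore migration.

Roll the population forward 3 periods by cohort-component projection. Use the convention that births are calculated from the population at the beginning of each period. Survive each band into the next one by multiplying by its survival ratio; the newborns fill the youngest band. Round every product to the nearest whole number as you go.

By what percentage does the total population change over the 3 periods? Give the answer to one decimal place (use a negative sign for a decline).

-10.4

Call the groups 1 to 5, youngest first.
— Period 1 —
Births: 8600 × 0.466 = 4008
Group 2: 6900 × 0.951 = 6562
Group 3: 9600 × 0.939 = 9014
Group 4: 8600 × 0.953 = 8196
Group 5: 6700 × 0.958 + 3400 × 0.559 = 6419 + 1901 = 8320
Population now: 0–14=4008, 15–29=6562, 30–44=9014, 45–59=8196, 60+=8320
— Period 2 —
Births: 9014 × 0.466 = 4201
Group 2: 4008 × 0.951 = 3812
Group 3: 6562 × 0.939 = 6162
Group 4: 9014 × 0.953 = 8590
Group 5: 8196 × 0.958 + 8320 × 0.559 = 7852 + 4651 = 12503
Population now: 0–14=4201, 15–29=3812, 30–44=6162, 45–59=8590, 60+=12503
— Period 3 —
Births: 6162 × 0.466 = 2871
Group 2: 4201 × 0.951 = 3995
Group 3: 3812 × 0.939 = 3579
Group 4: 6162 × 0.953 = 5872
Group 5: 8590 × 0.958 + 12503 × 0.559 = 8229 + 6989 = 15218
Population now: 0–14=2871, 15–29=3995, 30–44=3579, 45–59=5872, 60+=15218
Total: 35200 → 31535; change = -3665; percentage change = -10.4%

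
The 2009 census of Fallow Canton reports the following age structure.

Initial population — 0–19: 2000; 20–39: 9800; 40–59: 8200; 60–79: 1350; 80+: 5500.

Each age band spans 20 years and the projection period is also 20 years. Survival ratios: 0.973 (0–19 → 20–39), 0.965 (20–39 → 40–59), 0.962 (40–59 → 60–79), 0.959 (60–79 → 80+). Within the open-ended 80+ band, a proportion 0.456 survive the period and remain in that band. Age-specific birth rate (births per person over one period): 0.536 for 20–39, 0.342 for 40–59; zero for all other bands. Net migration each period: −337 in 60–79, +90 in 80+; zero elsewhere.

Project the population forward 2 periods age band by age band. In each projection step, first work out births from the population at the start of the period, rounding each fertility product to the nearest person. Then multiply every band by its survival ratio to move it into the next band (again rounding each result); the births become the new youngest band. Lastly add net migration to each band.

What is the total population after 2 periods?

Numbering the groups 1..5 from youngest to oldest:
Period 1:
Births: 9800 × 0.536 = 5253 ; 8200 × 0.342 = 2804 — total 8057
Group 2: 2000 × 0.973 = 1946
Group 3: 9800 × 0.965 = 9457
Group 4: 8200 × 0.962 = 7888
Group 5: 1350 × 0.959 + 5500 × 0.456 = 1295 + 2508 = 3803
Net migration: Group 4 − 337 → 7551; Group 5 + 90 → 3893
End of period: [8057, 1946, 9457, 7551, 3893]
Period 2:
Births: 1946 × 0.536 = 1043 ; 9457 × 0.342 = 3234 — total 4277
Group 2: 8057 × 0.973 = 7839
Group 3: 1946 × 0.965 = 1878
Group 4: 9457 × 0.962 = 9098
Group 5: 7551 × 0.959 + 3893 × 0.456 = 7241 + 1775 = 9016
Net migration: Group 4 − 337 → 8761; Group 5 + 90 → 9106
End of period: [4277, 7839, 1878, 8761, 9106]
Total after period 2: 4277 + 7839 + 1878 + 8761 + 9106 = 31861

31861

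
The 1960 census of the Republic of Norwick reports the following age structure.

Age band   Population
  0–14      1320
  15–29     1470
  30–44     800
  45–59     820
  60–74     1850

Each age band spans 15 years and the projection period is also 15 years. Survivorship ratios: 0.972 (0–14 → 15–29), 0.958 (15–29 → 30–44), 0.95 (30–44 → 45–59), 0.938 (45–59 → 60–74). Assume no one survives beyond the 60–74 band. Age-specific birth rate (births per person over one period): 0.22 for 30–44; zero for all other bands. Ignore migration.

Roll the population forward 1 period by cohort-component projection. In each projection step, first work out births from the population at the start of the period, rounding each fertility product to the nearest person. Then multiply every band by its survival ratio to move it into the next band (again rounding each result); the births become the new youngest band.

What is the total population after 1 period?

— Period 1 —
Births: 800 × 0.22 = 176
15–29: 1320 × 0.972 = 1283
30–44: 1470 × 0.958 = 1408
45–59: 800 × 0.95 = 760
60–74: 820 × 0.938 = 769
→ [176, 1283, 1408, 760, 769]
Total after period 1: 176 + 1283 + 1408 + 760 + 769 = 4396

4396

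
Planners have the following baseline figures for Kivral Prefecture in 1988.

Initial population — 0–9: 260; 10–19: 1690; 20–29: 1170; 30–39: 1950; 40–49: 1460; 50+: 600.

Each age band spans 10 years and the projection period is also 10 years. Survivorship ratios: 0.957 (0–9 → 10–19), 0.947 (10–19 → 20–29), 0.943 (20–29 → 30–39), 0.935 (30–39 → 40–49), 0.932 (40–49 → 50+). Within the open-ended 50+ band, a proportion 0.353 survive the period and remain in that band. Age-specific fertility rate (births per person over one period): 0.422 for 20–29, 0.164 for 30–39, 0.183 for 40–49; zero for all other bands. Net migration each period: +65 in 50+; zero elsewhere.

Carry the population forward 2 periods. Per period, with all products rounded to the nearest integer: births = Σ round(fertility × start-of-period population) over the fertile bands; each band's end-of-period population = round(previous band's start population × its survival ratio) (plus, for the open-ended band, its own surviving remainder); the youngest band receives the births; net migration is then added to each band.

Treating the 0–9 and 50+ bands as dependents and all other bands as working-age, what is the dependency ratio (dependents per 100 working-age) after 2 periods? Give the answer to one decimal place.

92.7

Period 1.
Births: 1170 * 0.422 = 494  |  1950 * 0.164 = 320  |  1460 * 0.183 = 267 → 1081
10–19: 260 * 0.957 = 249
20–29: 1690 * 0.947 = 1600
30–39: 1170 * 0.943 = 1103
40–49: 1950 * 0.935 = 1823
50+: 1460 * 0.932 + 600 * 0.353 = 1361 + 212 = 1573
Net migration: 50+ + 65 → 1638
→ [1081, 249, 1600, 1103, 1823, 1638]
Period 2.
Births: 1600 * 0.422 = 675  |  1103 * 0.164 = 181  |  1823 * 0.183 = 334 → 1190
10–19: 1081 * 0.957 = 1035
20–29: 249 * 0.947 = 236
30–39: 1600 * 0.943 = 1509
40–49: 1103 * 0.935 = 1031
50+: 1823 * 0.932 + 1638 * 0.353 = 1699 + 578 = 2277
Net migration: 50+ + 65 → 2342
→ [1190, 1035, 236, 1509, 1031, 2342]
Dependents (band 0–9 + band 50+) = 1190 + 2342 = 3532; working-age = 3811; ratio = 3532/3811 × 100 = 92.7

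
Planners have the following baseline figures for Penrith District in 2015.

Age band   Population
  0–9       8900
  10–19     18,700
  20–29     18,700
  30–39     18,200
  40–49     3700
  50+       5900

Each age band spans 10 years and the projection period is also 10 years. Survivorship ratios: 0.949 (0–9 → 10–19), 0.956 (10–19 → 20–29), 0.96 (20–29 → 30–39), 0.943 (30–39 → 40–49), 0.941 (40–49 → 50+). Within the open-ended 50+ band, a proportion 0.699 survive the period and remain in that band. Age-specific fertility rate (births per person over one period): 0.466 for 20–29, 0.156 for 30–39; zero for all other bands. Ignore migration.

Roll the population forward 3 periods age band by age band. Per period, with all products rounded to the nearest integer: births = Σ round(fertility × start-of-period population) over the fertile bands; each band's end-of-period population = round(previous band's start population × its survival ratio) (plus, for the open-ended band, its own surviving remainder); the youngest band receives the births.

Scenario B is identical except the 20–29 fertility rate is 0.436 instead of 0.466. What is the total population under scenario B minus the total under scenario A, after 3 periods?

-1261

Period 1:
Births: 18700 * 0.466 = 8714 ; 18200 * 0.156 = 2839 → total 11553
10–19: 8900 * 0.949 = 8446
20–29: 18700 * 0.956 = 17877
30–39: 18700 * 0.96 = 17952
40–49: 18200 * 0.943 = 17163
50+: 3700 * 0.941 + 5900 * 0.699 = 3482 + 4124 = 7606
End of period: [11553, 8446, 17877, 17952, 17163, 7606]
Period 2:
Births: 17877 * 0.466 = 8331 ; 17952 * 0.156 = 2801 → total 11132
10–19: 11553 * 0.949 = 10964
20–29: 8446 * 0.956 = 8074
30–39: 17877 * 0.96 = 17162
40–49: 17952 * 0.943 = 16929
50+: 17163 * 0.941 + 7606 * 0.699 = 16150 + 5317 = 21467
End of period: [11132, 10964, 8074, 17162, 16929, 21467]
Period 3:
Births: 8074 * 0.466 = 3762 ; 17162 * 0.156 = 2677 → total 6439
10–19: 11132 * 0.949 = 10564
20–29: 10964 * 0.956 = 10482
30–39: 8074 * 0.96 = 7751
40–49: 17162 * 0.943 = 16184
50+: 16929 * 0.941 + 21467 * 0.699 = 15930 + 15005 = 30935
End of period: [6439, 10564, 10482, 7751, 16184, 30935]
Scenario A total after 3 periods: 82355
Scenario B projection —
Period 1:
Births: 18700 * 0.436 = 8153 ; 18200 * 0.156 = 2839 → total 10992
10–19: 8900 * 0.949 = 8446
20–29: 18700 * 0.956 = 17877
30–39: 18700 * 0.96 = 17952
40–49: 18200 * 0.943 = 17163
50+: 3700 * 0.941 + 5900 * 0.699 = 3482 + 4124 = 7606
End of period: [10992, 8446, 17877, 17952, 17163, 7606]
Period 2:
Births: 17877 * 0.436 = 7794 ; 17952 * 0.156 = 2801 → total 10595
10–19: 10992 * 0.949 = 10431
20–29: 8446 * 0.956 = 8074
30–39: 17877 * 0.96 = 17162
40–49: 17952 * 0.943 = 16929
50+: 17163 * 0.941 + 7606 * 0.699 = 16150 + 5317 = 21467
End of period: [10595, 10431, 8074, 17162, 16929, 21467]
Period 3:
Births: 8074 * 0.436 = 3520 ; 17162 * 0.156 = 2677 → total 6197
10–19: 10595 * 0.949 = 10055
20–29: 10431 * 0.956 = 9972
30–39: 8074 * 0.96 = 7751
40–49: 17162 * 0.943 = 16184
50+: 16929 * 0.941 + 21467 * 0.699 = 15930 + 15005 = 30935
End of period: [6197, 10055, 9972, 7751, 16184, 30935]
Scenario B total after 3 periods: 81094
Difference B − A = 81094 − 82355 = -1261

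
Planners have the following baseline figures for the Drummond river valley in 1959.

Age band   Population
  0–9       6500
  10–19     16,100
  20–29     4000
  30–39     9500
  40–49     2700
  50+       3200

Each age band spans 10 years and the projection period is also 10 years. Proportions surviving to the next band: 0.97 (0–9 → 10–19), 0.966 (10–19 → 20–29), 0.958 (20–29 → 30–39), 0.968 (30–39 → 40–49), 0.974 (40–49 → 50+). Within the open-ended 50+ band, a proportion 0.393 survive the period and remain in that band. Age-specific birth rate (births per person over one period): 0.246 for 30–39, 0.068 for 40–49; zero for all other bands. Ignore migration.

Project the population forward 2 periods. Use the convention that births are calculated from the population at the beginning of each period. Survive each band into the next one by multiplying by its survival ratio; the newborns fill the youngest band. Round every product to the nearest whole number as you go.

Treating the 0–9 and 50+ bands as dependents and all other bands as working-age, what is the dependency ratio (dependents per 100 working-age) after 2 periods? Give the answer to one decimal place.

44.4

Numbering the groups 1..6 from youngest to oldest:
Period 1:
Births: 9500 × 0.246 = 2337  |  2700 × 0.068 = 184 — total 2521
Group 2: 6500 × 0.97 = 6305
Group 3: 16100 × 0.966 = 15553
Group 4: 4000 × 0.958 = 3832
Group 5: 9500 × 0.968 = 9196
Group 6: 2700 × 0.974 + 3200 × 0.393 = 2630 + 1258 = 3888
End of period: [2521, 6305, 15553, 3832, 9196, 3888]
Period 2:
Births: 3832 × 0.246 = 943  |  9196 × 0.068 = 625 — total 1568
Group 2: 2521 × 0.97 = 2445
Group 3: 6305 × 0.966 = 6091
Group 4: 15553 × 0.958 = 14900
Group 5: 3832 × 0.968 = 3709
Group 6: 9196 × 0.974 + 3888 × 0.393 = 8957 + 1528 = 10485
End of period: [1568, 2445, 6091, 14900, 3709, 10485]
Dependents (band 0–9 + band 50+) = 1568 + 10485 = 12053; working-age = 27145; ratio = 12053/27145 × 100 = 44.4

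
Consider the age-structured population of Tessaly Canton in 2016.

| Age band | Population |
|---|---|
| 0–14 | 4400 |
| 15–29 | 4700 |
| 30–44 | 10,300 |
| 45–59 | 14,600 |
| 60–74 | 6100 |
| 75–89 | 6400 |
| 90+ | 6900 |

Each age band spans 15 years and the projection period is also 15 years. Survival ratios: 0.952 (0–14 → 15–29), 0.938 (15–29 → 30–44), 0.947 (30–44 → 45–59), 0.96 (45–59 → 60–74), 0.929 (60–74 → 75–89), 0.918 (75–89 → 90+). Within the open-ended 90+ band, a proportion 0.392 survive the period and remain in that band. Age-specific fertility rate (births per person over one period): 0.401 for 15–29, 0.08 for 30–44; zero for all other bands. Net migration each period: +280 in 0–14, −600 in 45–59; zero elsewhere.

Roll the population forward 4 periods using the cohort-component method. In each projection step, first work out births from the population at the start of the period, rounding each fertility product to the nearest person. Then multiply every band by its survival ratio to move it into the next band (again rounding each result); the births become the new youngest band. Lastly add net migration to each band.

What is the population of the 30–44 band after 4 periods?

2065

Call the groups 1 to 7, youngest first.
[period 1]
Births: 4700 * 0.401 = 1885 ; 10300 * 0.08 = 824 ⇒ total 2709
Group 2: 4400 * 0.952 = 4189
Group 3: 4700 * 0.938 = 4409
Group 4: 10300 * 0.947 = 9754
Group 5: 14600 * 0.96 = 14016
Group 6: 6100 * 0.929 = 5667
Group 7: 6400 * 0.918 + 6900 * 0.392 = 5875 + 2705 = 8580
Net migration: Group 1 + 280 → 2989; Group 4 − 600 → 9154
→ [2989, 4189, 4409, 9154, 14016, 5667, 8580]
[period 2]
Births: 4189 * 0.401 = 1680 ; 4409 * 0.08 = 353 ⇒ total 2033
Group 2: 2989 * 0.952 = 2846
Group 3: 4189 * 0.938 = 3929
Group 4: 4409 * 0.947 = 4175
Group 5: 9154 * 0.96 = 8788
Group 6: 14016 * 0.929 = 13021
Group 7: 5667 * 0.918 + 8580 * 0.392 = 5202 + 3363 = 8565
Net migration: Group 1 + 280 → 2313; Group 4 − 600 → 3575
→ [2313, 2846, 3929, 3575, 8788, 13021, 8565]
[period 3]
Births: 2846 * 0.401 = 1141 ; 3929 * 0.08 = 314 ⇒ total 1455
Group 2: 2313 * 0.952 = 2202
Group 3: 2846 * 0.938 = 2670
Group 4: 3929 * 0.947 = 3721
Group 5: 3575 * 0.96 = 3432
Group 6: 8788 * 0.929 = 8164
Group 7: 13021 * 0.918 + 8565 * 0.392 = 11953 + 3357 = 15310
Net migration: Group 1 + 280 → 1735; Group 4 − 600 → 3121
→ [1735, 2202, 2670, 3121, 3432, 8164, 15310]
[period 4]
Births: 2202 * 0.401 = 883 ; 2670 * 0.08 = 214 ⇒ total 1097
Group 2: 1735 * 0.952 = 1652
Group 3: 2202 * 0.938 = 2065
Group 4: 2670 * 0.947 = 2528
Group 5: 3121 * 0.96 = 2996
Group 6: 3432 * 0.929 = 3188
Group 7: 8164 * 0.918 + 15310 * 0.392 = 7495 + 6002 = 13497
Net migration: Group 1 + 280 → 1377; Group 4 − 600 → 1928
→ [1377, 1652, 2065, 1928, 2996, 3188, 13497]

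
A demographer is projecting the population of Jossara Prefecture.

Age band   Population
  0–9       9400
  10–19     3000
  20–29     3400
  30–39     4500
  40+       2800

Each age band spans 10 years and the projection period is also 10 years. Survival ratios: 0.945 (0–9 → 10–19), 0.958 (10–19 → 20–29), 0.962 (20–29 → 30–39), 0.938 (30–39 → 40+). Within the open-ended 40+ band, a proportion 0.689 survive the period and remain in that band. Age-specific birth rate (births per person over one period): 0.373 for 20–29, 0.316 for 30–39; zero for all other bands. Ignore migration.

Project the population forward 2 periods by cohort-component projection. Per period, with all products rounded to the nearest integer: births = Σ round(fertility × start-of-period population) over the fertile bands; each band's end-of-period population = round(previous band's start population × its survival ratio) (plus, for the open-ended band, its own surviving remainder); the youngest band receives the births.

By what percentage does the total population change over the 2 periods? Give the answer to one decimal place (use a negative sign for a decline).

0.6

Period 1.
Births: 3400 × 0.373 = 1268, 4500 × 0.316 = 1422 — total 2690
10–19: 9400 × 0.945 = 8883
20–29: 3000 × 0.958 = 2874
30–39: 3400 × 0.962 = 3271
40+: 4500 × 0.938 + 2800 × 0.689 = 4221 + 1929 = 6150
→ [2690, 8883, 2874, 3271, 6150]
Period 2.
Births: 2874 × 0.373 = 1072, 3271 × 0.316 = 1034 — total 2106
10–19: 2690 × 0.945 = 2542
20–29: 8883 × 0.958 = 8510
30–39: 2874 × 0.962 = 2765
40+: 3271 × 0.938 + 6150 × 0.689 = 3068 + 4237 = 7305
→ [2106, 2542, 8510, 2765, 7305]
Total: 23100 → 23228; change = 128; percentage change = 0.6%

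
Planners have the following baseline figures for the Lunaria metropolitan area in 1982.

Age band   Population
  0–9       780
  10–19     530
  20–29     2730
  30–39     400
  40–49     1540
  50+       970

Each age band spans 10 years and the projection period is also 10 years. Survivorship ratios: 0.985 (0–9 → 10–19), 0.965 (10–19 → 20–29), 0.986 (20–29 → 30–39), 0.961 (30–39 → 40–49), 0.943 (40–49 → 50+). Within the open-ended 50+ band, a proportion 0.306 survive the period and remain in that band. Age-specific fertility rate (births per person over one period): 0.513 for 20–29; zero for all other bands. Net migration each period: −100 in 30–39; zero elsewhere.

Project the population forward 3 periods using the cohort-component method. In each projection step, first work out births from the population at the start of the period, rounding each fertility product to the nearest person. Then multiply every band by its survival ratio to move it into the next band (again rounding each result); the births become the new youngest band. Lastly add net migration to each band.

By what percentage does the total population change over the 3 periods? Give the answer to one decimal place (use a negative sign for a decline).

-19.3

After projecting period 1:
Births: 2730 × 0.513 = 1400
10–19: 780 × 0.985 = 768
20–29: 530 × 0.965 = 511
30–39: 2730 × 0.986 = 2692
40–49: 400 × 0.961 = 384
50+: 1540 × 0.943 + 970 × 0.306 = 1452 + 297 = 1749
Net migration: 30–39 − 100 → 2592
End of period: [1400, 768, 511, 2592, 384, 1749]
After projecting period 2:
Births: 511 × 0.513 = 262
10–19: 1400 × 0.985 = 1379
20–29: 768 × 0.965 = 741
30–39: 511 × 0.986 = 504
40–49: 2592 × 0.961 = 2491
50+: 384 × 0.943 + 1749 × 0.306 = 362 + 535 = 897
Net migration: 30–39 − 100 → 404
End of period: [262, 1379, 741, 404, 2491, 897]
After projecting period 3:
Births: 741 × 0.513 = 380
10–19: 262 × 0.985 = 258
20–29: 1379 × 0.965 = 1331
30–39: 741 × 0.986 = 731
40–49: 404 × 0.961 = 388
50+: 2491 × 0.943 + 897 × 0.306 = 2349 + 274 = 2623
Net migration: 30–39 − 100 → 631
End of period: [380, 258, 1331, 631, 388, 2623]
Total: 6950 → 5611; change = -1339; percentage change = -19.3%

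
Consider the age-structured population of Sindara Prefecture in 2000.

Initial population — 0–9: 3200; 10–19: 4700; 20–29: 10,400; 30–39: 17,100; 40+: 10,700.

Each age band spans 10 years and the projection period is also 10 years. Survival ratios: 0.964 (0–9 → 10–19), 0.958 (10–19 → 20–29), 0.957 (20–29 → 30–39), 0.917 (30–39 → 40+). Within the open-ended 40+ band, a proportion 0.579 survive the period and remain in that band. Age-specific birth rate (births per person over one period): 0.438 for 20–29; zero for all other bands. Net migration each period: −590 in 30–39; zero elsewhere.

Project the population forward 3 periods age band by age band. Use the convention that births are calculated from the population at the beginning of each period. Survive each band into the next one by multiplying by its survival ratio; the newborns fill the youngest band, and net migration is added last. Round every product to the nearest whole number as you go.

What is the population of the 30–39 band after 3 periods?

2238

Period 1.
Births: 10400 × 0.438 = 4555
10–19: 3200 × 0.964 = 3085
20–29: 4700 × 0.958 = 4503
30–39: 10400 × 0.957 = 9953
40+: 17100 × 0.917 + 10700 × 0.579 = 15681 + 6195 = 21876
Net migration: 30–39 − 590 → 9363
Giving 4555 / 3085 / 4503 / 9363 / 21876.
Period 2.
Births: 4503 × 0.438 = 1972
10–19: 4555 × 0.964 = 4391
20–29: 3085 × 0.958 = 2955
30–39: 4503 × 0.957 = 4309
40+: 9363 × 0.917 + 21876 × 0.579 = 8586 + 12666 = 21252
Net migration: 30–39 − 590 → 3719
Giving 1972 / 4391 / 2955 / 3719 / 21252.
Period 3.
Births: 2955 × 0.438 = 1294
10–19: 1972 × 0.964 = 1901
20–29: 4391 × 0.958 = 4207
30–39: 2955 × 0.957 = 2828
40+: 3719 × 0.917 + 21252 × 0.579 = 3410 + 12305 = 15715
Net migration: 30–39 − 590 → 2238
Giving 1294 / 1901 / 4207 / 2238 / 15715.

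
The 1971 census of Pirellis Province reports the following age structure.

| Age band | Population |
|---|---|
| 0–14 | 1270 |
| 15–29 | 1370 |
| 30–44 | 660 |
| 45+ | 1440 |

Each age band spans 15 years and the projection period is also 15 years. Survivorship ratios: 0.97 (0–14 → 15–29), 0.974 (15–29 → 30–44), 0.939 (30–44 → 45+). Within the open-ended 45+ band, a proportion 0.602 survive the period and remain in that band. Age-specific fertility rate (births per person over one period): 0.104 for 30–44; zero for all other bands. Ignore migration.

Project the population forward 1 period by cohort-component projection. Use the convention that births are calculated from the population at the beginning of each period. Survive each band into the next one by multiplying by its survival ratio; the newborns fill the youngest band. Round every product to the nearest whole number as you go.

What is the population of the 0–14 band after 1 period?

69

(Groups numbered youngest = 1 to oldest = 4.)
After projecting period 1:
Births: 660 * 0.104 = 69
Group 2: 1270 * 0.97 = 1232
Group 3: 1370 * 0.974 = 1334
Group 4: 660 * 0.939 + 1440 * 0.602 = 620 + 867 = 1487
End of period: [69, 1232, 1334, 1487]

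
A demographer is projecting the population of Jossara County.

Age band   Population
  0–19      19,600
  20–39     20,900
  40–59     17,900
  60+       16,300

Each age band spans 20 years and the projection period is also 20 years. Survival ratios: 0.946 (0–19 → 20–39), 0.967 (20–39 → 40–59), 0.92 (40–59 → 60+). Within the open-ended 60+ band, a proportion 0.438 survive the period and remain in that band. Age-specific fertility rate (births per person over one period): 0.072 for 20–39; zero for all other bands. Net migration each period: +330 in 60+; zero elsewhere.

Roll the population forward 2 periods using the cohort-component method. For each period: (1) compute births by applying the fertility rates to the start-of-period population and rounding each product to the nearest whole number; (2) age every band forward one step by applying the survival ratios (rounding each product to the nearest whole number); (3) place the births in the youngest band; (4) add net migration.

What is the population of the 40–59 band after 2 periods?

17930

Period 1:
Births: 20900 × 0.072 = 1505
20–39: 19600 × 0.946 = 18542
40–59: 20900 × 0.967 = 20210
60+: 17900 × 0.92 + 16300 × 0.438 = 16468 + 7139 = 23607
Net migration: 60+ + 330 → 23937
End of period: [1505, 18542, 20210, 23937]
Period 2:
Births: 18542 × 0.072 = 1335
20–39: 1505 × 0.946 = 1424
40–59: 18542 × 0.967 = 17930
60+: 20210 × 0.92 + 23937 × 0.438 = 18593 + 10484 = 29077
Net migration: 60+ + 330 → 29407
End of period: [1335, 1424, 17930, 29407]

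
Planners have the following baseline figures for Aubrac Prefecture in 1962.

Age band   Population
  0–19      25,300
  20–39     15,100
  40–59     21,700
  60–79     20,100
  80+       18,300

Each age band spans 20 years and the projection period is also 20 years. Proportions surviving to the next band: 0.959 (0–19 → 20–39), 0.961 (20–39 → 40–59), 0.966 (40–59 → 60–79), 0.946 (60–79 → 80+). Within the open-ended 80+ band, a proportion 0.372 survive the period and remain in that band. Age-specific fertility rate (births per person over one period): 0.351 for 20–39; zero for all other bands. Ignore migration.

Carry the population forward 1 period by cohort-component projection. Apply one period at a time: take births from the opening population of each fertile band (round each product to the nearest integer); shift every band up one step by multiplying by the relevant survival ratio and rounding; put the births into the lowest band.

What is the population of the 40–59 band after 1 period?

14511

[period 1]
Births: 15100 × 0.351 = 5300
20–39: 25300 × 0.959 = 24263
40–59: 15100 × 0.961 = 14511
60–79: 21700 × 0.966 = 20962
80+: 20100 × 0.946 + 18300 × 0.372 = 19015 + 6808 = 25823
End of period: [5300, 24263, 14511, 20962, 25823]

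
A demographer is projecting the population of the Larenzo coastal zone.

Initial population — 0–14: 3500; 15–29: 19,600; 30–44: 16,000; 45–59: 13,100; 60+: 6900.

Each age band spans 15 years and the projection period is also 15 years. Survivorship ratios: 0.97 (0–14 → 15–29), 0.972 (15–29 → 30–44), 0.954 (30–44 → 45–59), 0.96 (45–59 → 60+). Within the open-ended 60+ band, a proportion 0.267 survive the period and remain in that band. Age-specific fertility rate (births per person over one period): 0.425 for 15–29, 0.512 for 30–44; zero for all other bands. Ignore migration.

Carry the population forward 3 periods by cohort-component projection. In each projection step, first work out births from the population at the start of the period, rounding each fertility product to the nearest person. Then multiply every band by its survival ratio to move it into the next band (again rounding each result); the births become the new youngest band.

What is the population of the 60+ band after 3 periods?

22388

(Groups numbered youngest = 1 to oldest = 5.)
[period 1]
Births: 19600 × 0.425 = 8330 ; 16000 × 0.512 = 8192 — total 16522
Group 2: 3500 × 0.97 = 3395
Group 3: 19600 × 0.972 = 19051
Group 4: 16000 × 0.954 = 15264
Group 5: 13100 × 0.96 + 6900 × 0.267 = 12576 + 1842 = 14418
End of period: [16522, 3395, 19051, 15264, 14418]
[period 2]
Births: 3395 × 0.425 = 1443 ; 19051 × 0.512 = 9754 — total 11197
Group 2: 16522 × 0.97 = 16026
Group 3: 3395 × 0.972 = 3300
Group 4: 19051 × 0.954 = 18175
Group 5: 15264 × 0.96 + 14418 × 0.267 = 14653 + 3850 = 18503
End of period: [11197, 16026, 3300, 18175, 18503]
[period 3]
Births: 16026 × 0.425 = 6811 ; 3300 × 0.512 = 1690 — total 8501
Group 2: 11197 × 0.97 = 10861
Group 3: 16026 × 0.972 = 15577
Group 4: 3300 × 0.954 = 3148
Group 5: 18175 × 0.96 + 18503 × 0.267 = 17448 + 4940 = 22388
End of period: [8501, 10861, 15577, 3148, 22388]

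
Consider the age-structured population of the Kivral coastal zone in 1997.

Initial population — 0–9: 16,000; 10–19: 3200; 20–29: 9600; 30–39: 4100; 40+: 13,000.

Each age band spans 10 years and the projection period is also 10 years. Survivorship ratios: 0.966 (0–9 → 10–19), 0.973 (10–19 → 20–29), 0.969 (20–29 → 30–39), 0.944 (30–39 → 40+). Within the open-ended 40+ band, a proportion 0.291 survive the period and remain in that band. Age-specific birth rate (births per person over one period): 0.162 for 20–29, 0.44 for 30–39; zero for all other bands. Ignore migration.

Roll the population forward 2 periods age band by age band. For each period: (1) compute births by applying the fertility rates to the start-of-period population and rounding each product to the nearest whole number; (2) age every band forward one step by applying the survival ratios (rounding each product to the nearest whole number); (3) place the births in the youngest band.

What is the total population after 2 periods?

36906

Call the bands 1 to 5, youngest first.
Period 1.
Births: 9600 × 0.162 = 1555 ; 4100 × 0.44 = 1804 → total 3359
Band 2: 16000 × 0.966 = 15456
Band 3: 3200 × 0.973 = 3114
Band 4: 9600 × 0.969 = 9302
Band 5: 4100 × 0.944 + 13000 × 0.291 = 3870 + 3783 = 7653
Giving 3359 / 15456 / 3114 / 9302 / 7653.
Period 2.
Births: 3114 × 0.162 = 504 ; 9302 × 0.44 = 4093 → total 4597
Band 2: 3359 × 0.966 = 3245
Band 3: 15456 × 0.973 = 15039
Band 4: 3114 × 0.969 = 3017
Band 5: 9302 × 0.944 + 7653 × 0.291 = 8781 + 2227 = 11008
Giving 4597 / 3245 / 15039 / 3017 / 11008.
Total after period 2: 4597 + 3245 + 15039 + 3017 + 11008 = 36906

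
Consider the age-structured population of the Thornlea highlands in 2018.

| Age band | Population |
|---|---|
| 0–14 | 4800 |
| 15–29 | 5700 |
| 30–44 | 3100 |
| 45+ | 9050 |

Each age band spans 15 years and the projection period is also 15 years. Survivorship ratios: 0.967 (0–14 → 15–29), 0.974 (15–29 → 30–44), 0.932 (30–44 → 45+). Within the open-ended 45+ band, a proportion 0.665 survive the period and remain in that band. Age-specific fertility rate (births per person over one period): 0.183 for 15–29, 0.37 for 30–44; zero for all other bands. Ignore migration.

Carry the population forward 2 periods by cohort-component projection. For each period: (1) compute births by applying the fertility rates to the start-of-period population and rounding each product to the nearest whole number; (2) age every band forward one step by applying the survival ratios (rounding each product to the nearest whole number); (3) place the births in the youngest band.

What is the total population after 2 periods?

Numbering the groups 1..4 from youngest to oldest:
— Period 1 —
Births: 5700 * 0.183 = 1043, 3100 * 0.37 = 1147 → 2190
Group 2: 4800 * 0.967 = 4642
Group 3: 5700 * 0.974 = 5552
Group 4: 3100 * 0.932 + 9050 * 0.665 = 2889 + 6018 = 8907
Giving 2190 / 4642 / 5552 / 8907.
— Period 2 —
Births: 4642 * 0.183 = 849, 5552 * 0.37 = 2054 → 2903
Group 2: 2190 * 0.967 = 2118
Group 3: 4642 * 0.974 = 4521
Group 4: 5552 * 0.932 + 8907 * 0.665 = 5174 + 5923 = 11097
Giving 2903 / 2118 / 4521 / 11097.
Total after period 2: 2903 + 2118 + 4521 + 11097 = 20639

20639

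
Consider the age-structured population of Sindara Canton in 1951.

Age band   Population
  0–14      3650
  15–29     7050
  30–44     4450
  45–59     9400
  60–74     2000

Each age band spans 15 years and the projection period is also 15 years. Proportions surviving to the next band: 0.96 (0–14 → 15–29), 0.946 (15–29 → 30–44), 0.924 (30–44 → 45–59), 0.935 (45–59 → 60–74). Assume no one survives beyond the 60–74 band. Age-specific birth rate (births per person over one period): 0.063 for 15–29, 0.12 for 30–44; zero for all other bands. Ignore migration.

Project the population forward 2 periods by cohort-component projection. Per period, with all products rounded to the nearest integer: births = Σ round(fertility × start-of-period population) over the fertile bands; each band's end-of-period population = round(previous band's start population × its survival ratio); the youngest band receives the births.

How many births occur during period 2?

1021

Let group 1 be 0–14 through group 5 = 60–74.
— Period 1 —
Births: 7050 * 0.063 = 444, 4450 * 0.12 = 534 — total 978
Group 2: 3650 * 0.96 = 3504
Group 3: 7050 * 0.946 = 6669
Group 4: 4450 * 0.924 = 4112
Group 5: 9400 * 0.935 = 8789
Giving 978 / 3504 / 6669 / 4112 / 8789.
— Period 2 —
Births: 3504 * 0.063 = 221, 6669 * 0.12 = 800 — total 1021
Group 2: 978 * 0.96 = 939
Group 3: 3504 * 0.946 = 3315
Group 4: 6669 * 0.924 = 6162
Group 5: 4112 * 0.935 = 3845
Giving 1021 / 939 / 3315 / 6162 / 3845.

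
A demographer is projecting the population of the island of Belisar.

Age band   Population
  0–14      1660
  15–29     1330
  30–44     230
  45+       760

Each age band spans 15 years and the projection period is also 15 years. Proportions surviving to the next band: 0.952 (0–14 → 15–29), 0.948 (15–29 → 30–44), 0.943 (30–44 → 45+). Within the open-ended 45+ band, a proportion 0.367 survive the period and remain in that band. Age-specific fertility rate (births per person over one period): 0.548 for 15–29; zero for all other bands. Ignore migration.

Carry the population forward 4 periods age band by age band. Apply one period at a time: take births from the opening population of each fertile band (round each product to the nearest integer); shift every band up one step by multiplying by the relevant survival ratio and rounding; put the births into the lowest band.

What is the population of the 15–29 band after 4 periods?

362

Numbering the bands 1..4 from youngest to oldest:
After projecting period 1:
Births: 1330 * 0.548 = 729
Band 2: 1660 * 0.952 = 1580
Band 3: 1330 * 0.948 = 1261
Band 4: 230 * 0.943 + 760 * 0.367 = 217 + 279 = 496
End of period: [729, 1580, 1261, 496]
After projecting period 2:
Births: 1580 * 0.548 = 866
Band 2: 729 * 0.952 = 694
Band 3: 1580 * 0.948 = 1498
Band 4: 1261 * 0.943 + 496 * 0.367 = 1189 + 182 = 1371
End of period: [866, 694, 1498, 1371]
After projecting period 3:
Births: 694 * 0.548 = 380
Band 2: 866 * 0.952 = 824
Band 3: 694 * 0.948 = 658
Band 4: 1498 * 0.943 + 1371 * 0.367 = 1413 + 503 = 1916
End of period: [380, 824, 658, 1916]
After projecting period 4:
Births: 824 * 0.548 = 452
Band 2: 380 * 0.952 = 362
Band 3: 824 * 0.948 = 781
Band 4: 658 * 0.943 + 1916 * 0.367 = 620 + 703 = 1323
End of period: [452, 362, 781, 1323]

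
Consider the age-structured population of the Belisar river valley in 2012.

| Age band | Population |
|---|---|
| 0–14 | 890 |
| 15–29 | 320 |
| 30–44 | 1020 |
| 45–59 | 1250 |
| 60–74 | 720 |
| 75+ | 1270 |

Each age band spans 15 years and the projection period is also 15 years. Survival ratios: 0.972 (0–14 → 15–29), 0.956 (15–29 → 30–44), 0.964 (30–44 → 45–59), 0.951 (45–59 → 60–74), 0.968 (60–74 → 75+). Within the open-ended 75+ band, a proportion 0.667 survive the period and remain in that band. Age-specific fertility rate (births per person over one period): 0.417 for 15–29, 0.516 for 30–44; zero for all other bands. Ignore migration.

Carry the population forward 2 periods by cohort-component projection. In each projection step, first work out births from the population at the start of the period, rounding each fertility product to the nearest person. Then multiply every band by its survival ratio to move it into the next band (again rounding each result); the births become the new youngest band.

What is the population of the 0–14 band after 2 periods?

519

Call the groups 1 to 6, youngest first.
Period 1.
Births: 320 × 0.417 = 133, 1020 × 0.516 = 526 — total 659
Group 2: 890 × 0.972 = 865
Group 3: 320 × 0.956 = 306
Group 4: 1020 × 0.964 = 983
Group 5: 1250 × 0.951 = 1189
Group 6: 720 × 0.968 + 1270 × 0.667 = 697 + 847 = 1544
End of period: [659, 865, 306, 983, 1189, 1544]
Period 2.
Births: 865 × 0.417 = 361, 306 × 0.516 = 158 — total 519
Group 2: 659 × 0.972 = 641
Group 3: 865 × 0.956 = 827
Group 4: 306 × 0.964 = 295
Group 5: 983 × 0.951 = 935
Group 6: 1189 × 0.968 + 1544 × 0.667 = 1151 + 1030 = 2181
End of period: [519, 641, 827, 295, 935, 2181]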